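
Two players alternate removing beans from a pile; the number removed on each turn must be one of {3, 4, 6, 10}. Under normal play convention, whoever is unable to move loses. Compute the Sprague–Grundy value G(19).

n :  0  1  2  3  4  5  6  7  8  9 10 11 12 13 14 15 16 17 18 19
G :  0  0  0  1  1  1  2  2  2  0  3  3  1  4  0  2  0  1  3  1

1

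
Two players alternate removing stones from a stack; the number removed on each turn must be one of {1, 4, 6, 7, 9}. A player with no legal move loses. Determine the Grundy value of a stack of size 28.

0

n :  0  1  2  3  4  5  6  7  8  9 10 11 12 13 14 15 16 17 18 19 20 21 22 23 24 25 26 27 28
G :  0  1  0  1  2  0  1  2  3  2  0  1  2  0  1  0  1  2  0  1  2  3  2  0  1  2  0  1  0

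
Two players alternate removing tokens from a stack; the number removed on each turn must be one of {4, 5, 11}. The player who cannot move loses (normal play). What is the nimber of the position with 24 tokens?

2

n :  0  1  2  3  4  5  6  7  8  9 10 11 12 13 14 15 16 17 18 19 20 21 22 23 24
G :  0  0  0  0  1  1  1  1  2  0  0  2  3  1  1  3  0  0  0  0  1  1  1  1  2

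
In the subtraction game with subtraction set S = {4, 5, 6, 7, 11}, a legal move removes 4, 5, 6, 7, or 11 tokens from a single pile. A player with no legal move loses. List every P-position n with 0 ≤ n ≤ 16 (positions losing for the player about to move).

0, 1, 2, 3, 15, 16

n :  0  1  2  3  4  5  6  7  8  9 10 11 12 13 14 15 16
G :  0  0  0  0  1  1  1  1  2  2  2  2  3  3  3  0  0
P-positions are exactly the n with G(n) = 0.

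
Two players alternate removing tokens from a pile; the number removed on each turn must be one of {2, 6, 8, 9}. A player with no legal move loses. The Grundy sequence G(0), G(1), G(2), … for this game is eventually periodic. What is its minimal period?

15

n :  0  1  2  3  4  5  6  7  8  9 10 11 12 13 14 15 16 17 18 19 20 21 22 23 24 25 26 27 28 29 30 31
G :  0  0  1  1  0  0  1  1  2  2  3  3  2  2  3  0  0  1  1  0  0  1  1  2  2  3  3  2  2  3  0  0
G(n+15) = G(n) holds for n = 0,…,8 (a full window of length max(S) = 9), so the sequence is purely periodic with period 15.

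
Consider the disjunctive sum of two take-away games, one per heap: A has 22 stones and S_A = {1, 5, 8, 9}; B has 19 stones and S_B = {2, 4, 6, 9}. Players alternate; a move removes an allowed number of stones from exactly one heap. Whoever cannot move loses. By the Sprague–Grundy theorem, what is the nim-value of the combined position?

0

Heap A, S = {1, 5, 8, 9}:
n :  0  1  2  3  4  5  6  7  8  9 10 11 12 13 14 15 16 17 18 19 20 21 22
G :  0  1  0  1  0  1  0  1  2  3  2  3  2  3  2  3  0  1  0  1  0  1  0
G_A(22) = 0.
Heap B, S = {2, 4, 6, 9}:
G(0) = 0
G(1) = mex{} = 0
G(2) = mex{0} = 1
G(3) = mex{0} = 1
G(4) = mex{1,0} = 2
G(5) = mex{1,0} = 2
G(6) = mex{2,1,0} = 3
G(7) = mex{2,1,0} = 3
G(8) = mex{3,2,1} = 0
G(9) = mex{3,2,1,0} = 4
G(10) = mex{0,3,2,0} = 1
G(11) = mex{4,3,2,1} = 0
G(12) = mex{1,0,3,1} = 2
G(13) = mex{0,4,3,2} = 1
G(14) = mex{2,1,0,2} = 3
G(15) = mex{1,0,4,3} = 2
G(16) = mex{3,2,1,3} = 0
G(17) = mex{2,1,0,0} = 3
G(18) = mex{0,3,2,4} = 1
G(19) = mex{3,2,1,1} = 0
G_B(19) = 0.
Combined Grundy value = 0 ⊕ 0 = 0.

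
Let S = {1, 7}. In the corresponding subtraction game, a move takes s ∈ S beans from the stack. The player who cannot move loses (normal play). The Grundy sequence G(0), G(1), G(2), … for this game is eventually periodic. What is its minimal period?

G(0) = 0
G(1) = mex{0} = 1
G(2) = mex{1} = 0
G(3) = mex{0} = 1
G(4) = mex{1} = 0
G(5) = mex{0} = 1
G(6) = mex{1} = 0
G(7) = mex{0,0} = 1
G(8) = mex{1,1} = 0
G(9) = mex{0,0} = 1
G(10) = mex{1,1} = 0
G(11) = mex{0,0} = 1
G(12) = mex{1,1} = 0
G(13) = mex{0,0} = 1
G(14) = mex{1,1} = 0
G(n+2) = G(n) holds for n = 0,…,6 (a full window of length max(S) = 7), so the sequence is purely periodic with period 2.

2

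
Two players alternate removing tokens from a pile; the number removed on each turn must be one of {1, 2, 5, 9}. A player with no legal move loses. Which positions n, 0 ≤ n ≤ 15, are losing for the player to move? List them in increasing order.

0, 3, 6, 10, 13

n :  0  1  2  3  4  5  6  7  8  9 10 11 12 13 14 15
G :  0  1  2  0  1  2  0  1  2  3  0  1  2  0  1  2
P-positions are exactly the n with G(n) = 0.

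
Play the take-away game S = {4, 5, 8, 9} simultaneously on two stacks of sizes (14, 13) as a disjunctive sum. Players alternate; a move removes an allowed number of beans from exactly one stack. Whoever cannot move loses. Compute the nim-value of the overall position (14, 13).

0

All stacks use S = {4, 5, 8, 9}:
G(0) = 0
G(1) = mex{} = 0
G(2) = mex{} = 0
G(3) = mex{} = 0
G(4) = mex{0} = 1
G(5) = mex{0,0} = 1
G(6) = mex{0,0} = 1
G(7) = mex{0,0} = 1
G(8) = mex{1,0,0} = 2
G(9) = mex{1,1,0,0} = 2
G(10) = mex{1,1,0,0} = 2
G(11) = mex{1,1,0,0} = 2
G(12) = mex{2,1,1,0} = 3
G(13) = mex{2,2,1,1} = 0
G(14) = mex{2,2,1,1} = 0
Stack A: G(14) = 0.
Stack B: G(13) = 0.
Combined Grundy value = 0 ⊕ 0 = 0.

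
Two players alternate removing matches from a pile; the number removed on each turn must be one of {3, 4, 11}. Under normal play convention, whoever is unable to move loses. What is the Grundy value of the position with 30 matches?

n :  0  1  2  3  4  5  6  7  8  9 10 11 12 13 14 15 16 17 18 19 20 21 22 23 24 25 26 27 28 29 30
G :  0  0  0  1  1  1  2  0  0  0  1  1  1  2  0  0  0  1  1  1  2  0  0  0  1  1  1  2  0  0  0

0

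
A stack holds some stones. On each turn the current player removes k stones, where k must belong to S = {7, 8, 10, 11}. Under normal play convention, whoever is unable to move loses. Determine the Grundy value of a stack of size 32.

n :  0  1  2  3  4  5  6  7  8  9 10 11 12 13 14 15 16 17 18 19 20 21 22 23 24 25 26 27 28 29 30 31 32
G :  0  0  0  0  0  0  0  1  1  1  1  1  1  1  2  2  2  2  0  0  0  0  0  0  0  1  1  1  1  1  1  1  2

2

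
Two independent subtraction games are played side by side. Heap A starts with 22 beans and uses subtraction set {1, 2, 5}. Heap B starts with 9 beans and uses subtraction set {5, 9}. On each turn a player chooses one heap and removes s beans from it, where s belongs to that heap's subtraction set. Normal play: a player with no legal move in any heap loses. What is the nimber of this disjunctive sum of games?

Heap A, S = {1, 2, 5}:
n :  0  1  2  3  4  5  6  7  8  9 10 11 12 13 14 15 16 17 18 19 20 21 22
G :  0  1  2  0  1  2  0  1  2  0  1  2  0  1  2  0  1  2  0  1  2  0  1
G_A(22) = 1.
Heap B, S = {5, 9}:
n : 0 1 2 3 4 5 6 7 8 9
G : 0 0 0 0 0 1 1 1 1 1
G_B(9) = 1.
Combined Grundy value = 1 ⊕ 1 = 0.

0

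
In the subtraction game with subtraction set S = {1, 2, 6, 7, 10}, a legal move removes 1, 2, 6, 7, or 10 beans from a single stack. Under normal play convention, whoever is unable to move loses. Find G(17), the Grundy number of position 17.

n :  0  1  2  3  4  5  6  7  8  9 10 11 12 13 14 15 16 17
G :  0  1  2  0  1  2  3  4  0  1  2  0  1  2  3  4  0  1

1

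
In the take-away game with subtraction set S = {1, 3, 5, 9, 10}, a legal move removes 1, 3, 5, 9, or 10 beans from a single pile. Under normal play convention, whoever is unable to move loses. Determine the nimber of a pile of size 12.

G(0) = 0
G(1) = mex{0} = 1
G(2) = mex{1} = 0
G(3) = mex{0,0} = 1
G(4) = mex{1,1} = 0
G(5) = mex{0,0,0} = 1
G(6) = mex{1,1,1} = 0
G(7) = mex{0,0,0} = 1
G(8) = mex{1,1,1} = 0
G(9) = mex{0,0,0,0} = 1
G(10) = mex{1,1,1,1,0} = 2
G(11) = mex{2,0,0,0,1} = 3
G(12) = mex{3,1,1,1,0} = 2

2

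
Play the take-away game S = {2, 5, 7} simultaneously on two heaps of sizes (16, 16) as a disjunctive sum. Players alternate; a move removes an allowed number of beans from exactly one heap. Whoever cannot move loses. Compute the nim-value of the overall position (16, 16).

0

All heaps use S = {2, 5, 7}:
n :  0  1  2  3  4  5  6  7  8  9 10 11 12 13 14 15 16
G :  0  0  1  1  0  2  1  3  2  2  0  3  1  0  0  1  1
Heap A: G(16) = 1.
Heap B: G(16) = 1.
Combined Grundy value = 1 ⊕ 1 = 0.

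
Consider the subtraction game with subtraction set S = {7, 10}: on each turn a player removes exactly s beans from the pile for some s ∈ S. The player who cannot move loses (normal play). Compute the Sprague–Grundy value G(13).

1

n :  0  1  2  3  4  5  6  7  8  9 10 11 12 13
G :  0  0  0  0  0  0  0  1  1  1  1  1  1  1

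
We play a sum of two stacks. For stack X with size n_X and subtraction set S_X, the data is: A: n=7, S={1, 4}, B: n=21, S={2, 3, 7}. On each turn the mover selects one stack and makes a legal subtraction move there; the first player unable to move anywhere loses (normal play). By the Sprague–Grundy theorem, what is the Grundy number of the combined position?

0

Stack A, S = {1, 4}:
G(0) = 0
G(1) = mex{0} = 1
G(2) = mex{1} = 0
G(3) = mex{0} = 1
G(4) = mex{1,0} = 2
G(5) = mex{2,1} = 0
G(6) = mex{0,0} = 1
G(7) = mex{1,1} = 0
G_A(7) = 0.
Stack B, S = {2, 3, 7}:
n :  0  1  2  3  4  5  6  7  8  9 10 11 12 13 14 15 16 17 18 19 20 21
G :  0  0  1  1  2  0  0  1  1  2  0  0  1  1  2  0  0  1  1  2  0  0
G_B(21) = 0.
Combined Grundy value = 0 ⊕ 0 = 0.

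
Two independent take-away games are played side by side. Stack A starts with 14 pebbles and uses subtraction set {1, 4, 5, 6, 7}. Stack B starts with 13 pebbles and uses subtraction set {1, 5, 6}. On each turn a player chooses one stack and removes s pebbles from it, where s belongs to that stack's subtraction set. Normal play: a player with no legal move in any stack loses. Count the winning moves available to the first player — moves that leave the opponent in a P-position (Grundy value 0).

2

Stack A, S = {1, 4, 5, 6, 7}:
G(0) = 0
G(1) = mex{0} = 1
G(2) = mex{1} = 0
G(3) = mex{0} = 1
G(4) = mex{1,0} = 2
G(5) = mex{2,1,0} = 3
G(6) = mex{3,0,1,0} = 2
G(7) = mex{2,1,0,1,0} = 3
G(8) = mex{3,2,1,0,1} = 4
G(9) = mex{4,3,2,1,0} = 5
G(10) = mex{5,2,3,2,1} = 0
G(11) = mex{0,3,2,3,2} = 1
G(12) = mex{1,4,3,2,3} = 0
G(13) = mex{0,5,4,3,2} = 1
G(14) = mex{1,0,5,4,3} = 2
G_A(14) = 2.
Stack B, S = {1, 5, 6}:
G(0) = 0
G(1) = mex{0} = 1
G(2) = mex{1} = 0
G(3) = mex{0} = 1
G(4) = mex{1} = 0
G(5) = mex{0,0} = 1
G(6) = mex{1,1,0} = 2
G(7) = mex{2,0,1} = 3
G(8) = mex{3,1,0} = 2
G(9) = mex{2,0,1} = 3
G(10) = mex{3,1,0} = 2
G(11) = mex{2,2,1} = 0
G(12) = mex{0,3,2} = 1
G(13) = mex{1,2,3} = 0
G_B(13) = 0.
Combined Grundy value = 2 ⊕ 0 = 2.
A winning move leaves total XOR = 0, i.e. changes one component's Grundy value g to g ⊕ X where X is the current total.
Stack A: need g' = 2⊕2 = 0. Options: 14−1→G=1, 14−4→G=0, 14−5→G=5, 14−6→G=4, 14−7→G=3. Hits: 1.
Stack B: need g' = 0⊕2 = 2. Options: 13−1→G=1, 13−5→G=2, 13−6→G=3. Hits: 1.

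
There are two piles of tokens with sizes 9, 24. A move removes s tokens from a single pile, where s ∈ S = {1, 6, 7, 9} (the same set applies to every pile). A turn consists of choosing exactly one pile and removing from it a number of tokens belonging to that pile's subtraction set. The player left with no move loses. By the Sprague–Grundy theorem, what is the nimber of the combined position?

All piles use S = {1, 6, 7, 9}:
G(0) = 0
G(1) = mex{0} = 1
G(2) = mex{1} = 0
G(3) = mex{0} = 1
G(4) = mex{1} = 0
G(5) = mex{0} = 1
G(6) = mex{1,0} = 2
G(7) = mex{2,1,0} = 3
G(8) = mex{3,0,1} = 2
G(9) = mex{2,1,0,0} = 3
G(10) = mex{3,0,1,1} = 2
G(11) = mex{2,1,0,0} = 3
G(12) = mex{3,2,1,1} = 0
G(13) = mex{0,3,2,0} = 1
G(14) = mex{1,2,3,1} = 0
G(15) = mex{0,3,2,2} = 1
G(16) = mex{1,2,3,3} = 0
G(17) = mex{0,3,2,2} = 1
G(18) = mex{1,0,3,3} = 2
G(19) = mex{2,1,0,2} = 3
G(20) = mex{3,0,1,3} = 2
G(21) = mex{2,1,0,0} = 3
G(22) = mex{3,0,1,1} = 2
G(23) = mex{2,1,0,0} = 3
G(24) = mex{3,2,1,1} = 0
Pile A: G(9) = 3.
Pile B: G(24) = 0.
Combined Grundy value = 3 ⊕ 0 = 3.

3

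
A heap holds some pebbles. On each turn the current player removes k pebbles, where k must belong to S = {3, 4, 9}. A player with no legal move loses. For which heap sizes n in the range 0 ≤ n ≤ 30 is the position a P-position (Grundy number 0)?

0, 1, 2, 7, 8, 13, 14, 15, 20, 21, 26, 27, 28

G(0) = 0
G(1) = mex{} = 0
G(2) = mex{} = 0
G(3) = mex{0} = 1
G(4) = mex{0,0} = 1
G(5) = mex{0,0} = 1
G(6) = mex{1,0} = 2
G(7) = mex{1,1} = 0
G(8) = mex{1,1} = 0
G(9) = mex{2,1,0} = 3
G(10) = mex{0,2,0} = 1
G(11) = mex{0,0,0} = 1
G(12) = mex{3,0,1} = 2
G(13) = mex{1,3,1} = 0
G(14) = mex{1,1,1} = 0
G(15) = mex{2,1,2} = 0
G(16) = mex{0,2,0} = 1
G(17) = mex{0,0,0} = 1
G(18) = mex{0,0,3} = 1
G(19) = mex{1,0,1} = 2
G(20) = mex{1,1,1} = 0
G(21) = mex{1,1,2} = 0
G(22) = mex{2,1,0} = 3
G(23) = mex{0,2,0} = 1
G(24) = mex{0,0,0} = 1
G(25) = mex{3,0,1} = 2
G(26) = mex{1,3,1} = 0
G(27) = mex{1,1,1} = 0
G(28) = mex{2,1,2} = 0
G(29) = mex{0,2,0} = 1
G(30) = mex{0,0,0} = 1
P-positions are exactly the n with G(n) = 0.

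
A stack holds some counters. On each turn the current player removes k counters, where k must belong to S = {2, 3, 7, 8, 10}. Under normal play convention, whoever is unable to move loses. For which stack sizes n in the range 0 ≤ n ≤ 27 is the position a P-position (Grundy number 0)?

n :  0  1  2  3  4  5  6  7  8  9 10 11 12 13 14 15 16 17 18 19 20 21 22 23 24 25 26 27
G :  0  0  1  1  2  0  0  1  1  2  2  3  3  4  4  2  3  0  0  1  1  2  0  0  1  1  2  2
P-positions are exactly the n with G(n) = 0.

0, 1, 5, 6, 17, 18, 22, 23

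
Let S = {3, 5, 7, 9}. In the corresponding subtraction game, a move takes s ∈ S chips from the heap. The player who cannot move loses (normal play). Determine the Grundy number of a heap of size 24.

n :  0  1  2  3  4  5  6  7  8  9 10 11 12 13 14 15 16 17 18 19 20 21 22 23 24
G :  0  0  0  1  1  1  2  2  2  3  3  3  0  0  0  1  1  1  2  2  2  3  3  3  0

0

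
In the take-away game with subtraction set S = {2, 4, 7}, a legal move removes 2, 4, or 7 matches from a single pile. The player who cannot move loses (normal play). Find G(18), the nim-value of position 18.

0

n :  0  1  2  3  4  5  6  7  8  9 10 11 12 13 14 15 16 17 18
G :  0  0  1  1  2  2  0  3  1  0  2  1  0  2  1  0  2  1  0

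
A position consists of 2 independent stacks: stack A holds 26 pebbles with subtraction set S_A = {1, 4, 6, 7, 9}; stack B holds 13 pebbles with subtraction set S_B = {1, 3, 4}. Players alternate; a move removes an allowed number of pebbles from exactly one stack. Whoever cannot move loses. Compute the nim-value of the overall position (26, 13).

2

Stack A, S = {1, 4, 6, 7, 9}:
G(0) = 0
G(1) = mex{0} = 1
G(2) = mex{1} = 0
G(3) = mex{0} = 1
G(4) = mex{1,0} = 2
G(5) = mex{2,1} = 0
G(6) = mex{0,0,0} = 1
G(7) = mex{1,1,1,0} = 2
G(8) = mex{2,2,0,1} = 3
G(9) = mex{3,0,1,0,0} = 2
G(10) = mex{2,1,2,1,1} = 0
G(11) = mex{0,2,0,2,0} = 1
G(12) = mex{1,3,1,0,1} = 2
G(13) = mex{2,2,2,1,2} = 0
G(14) = mex{0,0,3,2,0} = 1
G(15) = mex{1,1,2,3,1} = 0
G(16) = mex{0,2,0,2,2} = 1
G(17) = mex{1,0,1,0,3} = 2
G(18) = mex{2,1,2,1,2} = 0
G(19) = mex{0,0,0,2,0} = 1
G(20) = mex{1,1,1,0,1} = 2
G(21) = mex{2,2,0,1,2} = 3
G(22) = mex{3,0,1,0,0} = 2
G(23) = mex{2,1,2,1,1} = 0
G(24) = mex{0,2,0,2,0} = 1
G(25) = mex{1,3,1,0,1} = 2
G(26) = mex{2,2,2,1,2} = 0
G_A(26) = 0.
Stack B, S = {1, 3, 4}:
n :  0  1  2  3  4  5  6  7  8  9 10 11 12 13
G :  0  1  0  1  2  3  2  0  1  0  1  2  3  2
G_B(13) = 2.
Combined Grundy value = 0 ⊕ 2 = 2.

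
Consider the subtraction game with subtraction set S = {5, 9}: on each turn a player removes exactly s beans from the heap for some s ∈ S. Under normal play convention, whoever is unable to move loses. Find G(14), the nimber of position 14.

0

n :  0  1  2  3  4  5  6  7  8  9 10 11 12 13 14
G :  0  0  0  0  0  1  1  1  1  1  2  2  2  2  0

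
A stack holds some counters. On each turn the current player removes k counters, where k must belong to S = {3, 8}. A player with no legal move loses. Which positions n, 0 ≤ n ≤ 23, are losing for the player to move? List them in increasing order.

G(0) = 0
G(1) = mex{} = 0
G(2) = mex{} = 0
G(3) = mex{0} = 1
G(4) = mex{0} = 1
G(5) = mex{0} = 1
G(6) = mex{1} = 0
G(7) = mex{1} = 0
G(8) = mex{1,0} = 2
G(9) = mex{0,0} = 1
G(10) = mex{0,0} = 1
G(11) = mex{2,1} = 0
G(12) = mex{1,1} = 0
G(13) = mex{1,1} = 0
G(14) = mex{0,0} = 1
G(15) = mex{0,0} = 1
G(16) = mex{0,2} = 1
G(17) = mex{1,1} = 0
G(18) = mex{1,1} = 0
G(19) = mex{1,0} = 2
G(20) = mex{0,0} = 1
G(21) = mex{0,0} = 1
G(22) = mex{2,1} = 0
G(23) = mex{1,1} = 0
P-positions are exactly the n with G(n) = 0.

0, 1, 2, 6, 7, 11, 12, 13, 17, 18, 22, 23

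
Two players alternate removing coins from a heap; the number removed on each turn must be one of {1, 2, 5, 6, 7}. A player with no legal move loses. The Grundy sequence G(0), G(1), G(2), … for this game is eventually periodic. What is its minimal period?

11

G(0) = 0
G(1) = mex{0} = 1
G(2) = mex{1,0} = 2
G(3) = mex{2,1} = 0
G(4) = mex{0,2} = 1
G(5) = mex{1,0,0} = 2
G(6) = mex{2,1,1,0} = 3
G(7) = mex{3,2,2,1,0} = 4
G(8) = mex{4,3,0,2,1} = 5
G(9) = mex{5,4,1,0,2} = 3
G(10) = mex{3,5,2,1,0} = 4
G(11) = mex{4,3,3,2,1} = 0
G(12) = mex{0,4,4,3,2} = 1
G(13) = mex{1,0,5,4,3} = 2
G(14) = mex{2,1,3,5,4} = 0
G(15) = mex{0,2,4,3,5} = 1
G(16) = mex{1,0,0,4,3} = 2
G(17) = mex{2,1,1,0,4} = 3
G(18) = mex{3,2,2,1,0} = 4
G(19) = mex{4,3,0,2,1} = 5
G(20) = mex{5,4,1,0,2} = 3
G(21) = mex{3,5,2,1,0} = 4
G(22) = mex{4,3,3,2,1} = 0
G(23) = mex{0,4,4,3,2} = 1
G(n+11) = G(n) holds for n = 0,…,6 (a full window of length max(S) = 7), so the sequence is purely periodic with period 11.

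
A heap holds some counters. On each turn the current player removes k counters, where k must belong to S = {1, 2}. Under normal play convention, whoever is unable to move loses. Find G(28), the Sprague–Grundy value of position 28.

1

n :  0  1  2  3  4  5  6  7  8  9 10 11 12 13 14 15 16 17 18 19 20 21 22 23 24 25 26 27 28
G :  0  1  2  0  1  2  0  1  2  0  1  2  0  1  2  0  1  2  0  1  2  0  1  2  0  1  2  0  1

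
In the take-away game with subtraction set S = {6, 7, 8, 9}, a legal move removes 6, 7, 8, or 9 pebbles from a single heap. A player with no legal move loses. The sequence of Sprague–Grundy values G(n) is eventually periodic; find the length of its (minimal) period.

15

n :  0  1  2  3  4  5  6  7  8  9 10 11 12 13 14 15 16 17 18 19 20 21 22 23 24 25 26 27 28 29 30 31
G :  0  0  0  0  0  0  1  1  1  1  1  1  2  2  2  0  0  0  0  0  0  1  1  1  1  1  1  2  2  2  0  0
G(n+15) = G(n) holds for n = 0,…,8 (a full window of length max(S) = 9), so the sequence is purely periodic with period 15.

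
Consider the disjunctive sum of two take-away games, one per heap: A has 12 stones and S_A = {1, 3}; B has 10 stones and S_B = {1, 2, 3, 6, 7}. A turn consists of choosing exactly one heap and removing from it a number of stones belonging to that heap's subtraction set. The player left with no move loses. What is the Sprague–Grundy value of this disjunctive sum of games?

2

Heap A, S = {1, 3}:
G(0) = 0
G(1) = mex{0} = 1
G(2) = mex{1} = 0
G(3) = mex{0,0} = 1
G(4) = mex{1,1} = 0
G(5) = mex{0,0} = 1
G(6) = mex{1,1} = 0
G(7) = mex{0,0} = 1
G(8) = mex{1,1} = 0
G(9) = mex{0,0} = 1
G(10) = mex{1,1} = 0
G(11) = mex{0,0} = 1
G(12) = mex{1,1} = 0
G_A(12) = 0.
Heap B, S = {1, 2, 3, 6, 7}:
n :  0  1  2  3  4  5  6  7  8  9 10
G :  0  1  2  3  0  1  2  3  0  1  2
G_B(10) = 2.
Combined Grundy value = 0 ⊕ 2 = 2.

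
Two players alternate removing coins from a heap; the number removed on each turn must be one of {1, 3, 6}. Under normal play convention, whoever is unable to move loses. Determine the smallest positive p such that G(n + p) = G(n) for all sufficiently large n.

9

n :  0  1  2  3  4  5  6  7  8  9 10 11 12 13 14 15 16 17 18 19
G :  0  1  0  1  0  1  2  3  2  0  1  0  1  0  1  2  3  2  0  1
G(n+9) = G(n) holds for n = 0,…,5 (a full window of length max(S) = 6), so the sequence is purely periodic with period 9.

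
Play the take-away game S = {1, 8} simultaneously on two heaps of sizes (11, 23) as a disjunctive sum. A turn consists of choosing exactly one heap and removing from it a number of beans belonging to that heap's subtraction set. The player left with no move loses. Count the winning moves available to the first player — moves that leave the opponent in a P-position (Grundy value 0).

All heaps use S = {1, 8}:
n :  0  1  2  3  4  5  6  7  8  9 10 11 12 13 14 15 16 17 18 19 20 21 22 23
G :  0  1  0  1  0  1  0  1  2  0  1  0  1  0  1  0  1  2  0  1  0  1  0  1
Heap A: G(11) = 0.
Heap B: G(23) = 1.
Combined Grundy value = 0 ⊕ 1 = 1.
A winning move leaves total XOR = 0, i.e. changes one component's Grundy value g to g ⊕ X where X is the current total.
Heap A: need g' = 0⊕1 = 1. Options: 11−1→G=1, 11−8→G=1. Hits: 2.
Heap B: need g' = 1⊕1 = 0. Options: 23−1→G=0, 23−8→G=0. Hits: 2.

4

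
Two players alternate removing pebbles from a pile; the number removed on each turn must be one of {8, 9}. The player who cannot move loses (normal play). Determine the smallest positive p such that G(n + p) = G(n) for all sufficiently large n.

17

G(0) = 0
G(1) = mex{} = 0
G(2) = mex{} = 0
G(3) = mex{} = 0
G(4) = mex{} = 0
G(5) = mex{} = 0
G(6) = mex{} = 0
G(7) = mex{} = 0
G(8) = mex{0} = 1
G(9) = mex{0,0} = 1
G(10) = mex{0,0} = 1
G(11) = mex{0,0} = 1
G(12) = mex{0,0} = 1
G(13) = mex{0,0} = 1
G(14) = mex{0,0} = 1
G(15) = mex{0,0} = 1
G(16) = mex{1,0} = 2
G(17) = mex{1,1} = 0
G(18) = mex{1,1} = 0
G(19) = mex{1,1} = 0
G(20) = mex{1,1} = 0
G(21) = mex{1,1} = 0
G(22) = mex{1,1} = 0
G(23) = mex{1,1} = 0
G(24) = mex{2,1} = 0
G(25) = mex{0,2} = 1
G(26) = mex{0,0} = 1
G(27) = mex{0,0} = 1
G(28) = mex{0,0} = 1
G(29) = mex{0,0} = 1
G(30) = mex{0,0} = 1
G(31) = mex{0,0} = 1
G(32) = mex{0,0} = 1
G(33) = mex{1,0} = 2
G(34) = mex{1,1} = 0
G(35) = mex{1,1} = 0
G(n+17) = G(n) holds for n = 0,…,8 (a full window of length max(S) = 9), so the sequence is purely periodic with period 17.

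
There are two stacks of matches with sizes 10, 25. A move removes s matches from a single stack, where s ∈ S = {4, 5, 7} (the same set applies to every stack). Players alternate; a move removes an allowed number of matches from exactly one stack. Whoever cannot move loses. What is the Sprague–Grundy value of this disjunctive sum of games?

2

All stacks use S = {4, 5, 7}:
G(0) = 0
G(1) = mex{} = 0
G(2) = mex{} = 0
G(3) = mex{} = 0
G(4) = mex{0} = 1
G(5) = mex{0,0} = 1
G(6) = mex{0,0} = 1
G(7) = mex{0,0,0} = 1
G(8) = mex{1,0,0} = 2
G(9) = mex{1,1,0} = 2
G(10) = mex{1,1,0} = 2
G(11) = mex{1,1,1} = 0
G(12) = mex{2,1,1} = 0
G(13) = mex{2,2,1} = 0
G(14) = mex{2,2,1} = 0
G(15) = mex{0,2,2} = 1
G(16) = mex{0,0,2} = 1
G(17) = mex{0,0,2} = 1
G(18) = mex{0,0,0} = 1
G(19) = mex{1,0,0} = 2
G(20) = mex{1,1,0} = 2
G(21) = mex{1,1,0} = 2
G(22) = mex{1,1,1} = 0
G(23) = mex{2,1,1} = 0
G(24) = mex{2,2,1} = 0
G(25) = mex{2,2,1} = 0
Stack A: G(10) = 2.
Stack B: G(25) = 0.
Combined Grundy value = 2 ⊕ 0 = 2.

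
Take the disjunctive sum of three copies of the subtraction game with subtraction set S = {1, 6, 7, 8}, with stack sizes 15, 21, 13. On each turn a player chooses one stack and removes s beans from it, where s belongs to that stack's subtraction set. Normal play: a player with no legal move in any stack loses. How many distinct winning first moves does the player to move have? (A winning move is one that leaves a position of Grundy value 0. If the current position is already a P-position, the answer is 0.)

4

All stacks use S = {1, 6, 7, 8}:
n :  0  1  2  3  4  5  6  7  8  9 10 11 12 13 14 15 16 17 18 19 20 21
G :  0  1  0  1  0  1  2  3  2  3  2  3  4  0  1  0  1  0  1  2  3  2
Stack A: G(15) = 0.
Stack B: G(21) = 2.
Stack C: G(13) = 0.
Combined Grundy value = 0 ⊕ 2 ⊕ 0 = 2.
A winning move leaves total XOR = 0, i.e. changes one component's Grundy value g to g ⊕ X where X is the current total.
Stack A: need g' = 0⊕2 = 2. Options: 15−1→G=1, 15−6→G=3, 15−7→G=2, 15−8→G=3. Hits: 1.
Stack B: need g' = 2⊕2 = 0. Options: 21−1→G=3, 21−6→G=0, 21−7→G=1, 21−8→G=0. Hits: 2.
Stack C: need g' = 0⊕2 = 2. Options: 13−1→G=4, 13−6→G=3, 13−7→G=2, 13−8→G=1. Hits: 1.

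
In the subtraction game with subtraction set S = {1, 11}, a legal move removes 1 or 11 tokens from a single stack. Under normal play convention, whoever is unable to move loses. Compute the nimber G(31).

1

n :  0  1  2  3  4  5  6  7  8  9 10 11 12 13 14 15 16 17 18 19 20 21 22 23 24 25 26 27 28 29 30 31
G :  0  1  0  1  0  1  0  1  0  1  0  1  0  1  0  1  0  1  0  1  0  1  0  1  0  1  0  1  0  1  0  1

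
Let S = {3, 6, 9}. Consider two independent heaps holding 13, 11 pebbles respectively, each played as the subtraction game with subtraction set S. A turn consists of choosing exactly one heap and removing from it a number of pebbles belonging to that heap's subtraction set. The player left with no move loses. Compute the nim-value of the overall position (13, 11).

All heaps use S = {3, 6, 9}:
n :  0  1  2  3  4  5  6  7  8  9 10 11 12 13
G :  0  0  0  1  1  1  2  2  2  3  3  3  0  0
Heap A: G(13) = 0.
Heap B: G(11) = 3.
Combined Grundy value = 0 ⊕ 3 = 3.

3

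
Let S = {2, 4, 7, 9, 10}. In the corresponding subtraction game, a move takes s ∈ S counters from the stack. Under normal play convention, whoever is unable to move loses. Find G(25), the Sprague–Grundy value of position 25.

G(0) = 0
G(1) = mex{} = 0
G(2) = mex{0} = 1
G(3) = mex{0} = 1
G(4) = mex{1,0} = 2
G(5) = mex{1,0} = 2
G(6) = mex{2,1} = 0
G(7) = mex{2,1,0} = 3
G(8) = mex{0,2,0} = 1
G(9) = mex{3,2,1,0} = 4
G(10) = mex{1,0,1,0,0} = 2
G(11) = mex{4,3,2,1,0} = 5
G(12) = mex{2,1,2,1,1} = 0
G(13) = mex{5,4,0,2,1} = 3
G(14) = mex{0,2,3,2,2} = 1
G(15) = mex{3,5,1,0,2} = 4
G(16) = mex{1,0,4,3,0} = 2
G(17) = mex{4,3,2,1,3} = 0
G(18) = mex{2,1,5,4,1} = 0
G(19) = mex{0,4,0,2,4} = 1
G(20) = mex{0,2,3,5,2} = 1
G(21) = mex{1,0,1,0,5} = 2
G(22) = mex{1,0,4,3,0} = 2
G(23) = mex{2,1,2,1,3} = 0
G(24) = mex{2,1,0,4,1} = 3
G(25) = mex{0,2,0,2,4} = 1

1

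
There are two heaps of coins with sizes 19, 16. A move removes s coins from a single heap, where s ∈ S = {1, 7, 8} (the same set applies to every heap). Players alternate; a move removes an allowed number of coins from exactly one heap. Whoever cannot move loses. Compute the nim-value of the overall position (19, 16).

All heaps use S = {1, 7, 8}:
G(0) = 0
G(1) = mex{0} = 1
G(2) = mex{1} = 0
G(3) = mex{0} = 1
G(4) = mex{1} = 0
G(5) = mex{0} = 1
G(6) = mex{1} = 0
G(7) = mex{0,0} = 1
G(8) = mex{1,1,0} = 2
G(9) = mex{2,0,1} = 3
G(10) = mex{3,1,0} = 2
G(11) = mex{2,0,1} = 3
G(12) = mex{3,1,0} = 2
G(13) = mex{2,0,1} = 3
G(14) = mex{3,1,0} = 2
G(15) = mex{2,2,1} = 0
G(16) = mex{0,3,2} = 1
G(17) = mex{1,2,3} = 0
G(18) = mex{0,3,2} = 1
G(19) = mex{1,2,3} = 0
Heap A: G(19) = 0.
Heap B: G(16) = 1.
Combined Grundy value = 0 ⊕ 1 = 1.

1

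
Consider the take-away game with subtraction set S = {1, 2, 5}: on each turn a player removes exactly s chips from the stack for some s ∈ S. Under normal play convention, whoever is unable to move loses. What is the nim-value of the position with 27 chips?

n :  0  1  2  3  4  5  6  7  8  9 10 11 12 13 14 15 16 17 18 19 20 21 22 23 24 25 26 27
G :  0  1  2  0  1  2  0  1  2  0  1  2  0  1  2  0  1  2  0  1  2  0  1  2  0  1  2  0

0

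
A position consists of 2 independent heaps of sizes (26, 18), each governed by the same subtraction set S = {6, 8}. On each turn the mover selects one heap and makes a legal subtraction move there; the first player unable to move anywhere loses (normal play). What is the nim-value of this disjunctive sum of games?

2

All heaps use S = {6, 8}:
n :  0  1  2  3  4  5  6  7  8  9 10 11 12 13 14 15 16 17 18 19 20 21 22 23 24 25 26
G :  0  0  0  0  0  0  1  1  1  1  1  1  2  2  0  0  0  0  0  0  1  1  1  1  1  1  2
Heap A: G(26) = 2.
Heap B: G(18) = 0.
Combined Grundy value = 2 ⊕ 0 = 2.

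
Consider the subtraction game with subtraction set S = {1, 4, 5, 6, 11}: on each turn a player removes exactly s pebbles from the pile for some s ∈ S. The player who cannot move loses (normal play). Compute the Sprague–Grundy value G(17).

3

G(0) = 0
G(1) = mex{0} = 1
G(2) = mex{1} = 0
G(3) = mex{0} = 1
G(4) = mex{1,0} = 2
G(5) = mex{2,1,0} = 3
G(6) = mex{3,0,1,0} = 2
G(7) = mex{2,1,0,1} = 3
G(8) = mex{3,2,1,0} = 4
G(9) = mex{4,3,2,1} = 0
G(10) = mex{0,2,3,2} = 1
G(11) = mex{1,3,2,3,0} = 4
G(12) = mex{4,4,3,2,1} = 0
G(13) = mex{0,0,4,3,0} = 1
G(14) = mex{1,1,0,4,1} = 2
G(15) = mex{2,4,1,0,2} = 3
G(16) = mex{3,0,4,1,3} = 2
G(17) = mex{2,1,0,4,2} = 3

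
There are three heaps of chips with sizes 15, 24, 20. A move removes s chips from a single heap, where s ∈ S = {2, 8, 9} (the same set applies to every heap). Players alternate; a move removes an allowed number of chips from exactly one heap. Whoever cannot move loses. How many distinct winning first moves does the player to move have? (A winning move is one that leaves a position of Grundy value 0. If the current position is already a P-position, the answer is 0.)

1

All heaps use S = {2, 8, 9}:
G(0) = 0
G(1) = mex{} = 0
G(2) = mex{0} = 1
G(3) = mex{0} = 1
G(4) = mex{1} = 0
G(5) = mex{1} = 0
G(6) = mex{0} = 1
G(7) = mex{0} = 1
G(8) = mex{1,0} = 2
G(9) = mex{1,0,0} = 2
G(10) = mex{2,1,0} = 3
G(11) = mex{2,1,1} = 0
G(12) = mex{3,0,1} = 2
G(13) = mex{0,0,0} = 1
G(14) = mex{2,1,0} = 3
G(15) = mex{1,1,1} = 0
G(16) = mex{3,2,1} = 0
G(17) = mex{0,2,2} = 1
G(18) = mex{0,3,2} = 1
G(19) = mex{1,0,3} = 2
G(20) = mex{1,2,0} = 3
G(21) = mex{2,1,2} = 0
G(22) = mex{3,3,1} = 0
G(23) = mex{0,0,3} = 1
G(24) = mex{0,0,0} = 1
Heap A: G(15) = 0.
Heap B: G(24) = 1.
Heap C: G(20) = 3.
Combined Grundy value = 0 ⊕ 1 ⊕ 3 = 2.
A winning move leaves total XOR = 0, i.e. changes one component's Grundy value g to g ⊕ X where X is the current total.
Heap A: need g' = 0⊕2 = 2. Options: 15−2→G=1, 15−8→G=1, 15−9→G=1. Hits: 0.
Heap B: need g' = 1⊕2 = 3. Options: 24−2→G=0, 24−8→G=0, 24−9→G=0. Hits: 0.
Heap C: need g' = 3⊕2 = 1. Options: 20−2→G=1, 20−8→G=2, 20−9→G=0. Hits: 1.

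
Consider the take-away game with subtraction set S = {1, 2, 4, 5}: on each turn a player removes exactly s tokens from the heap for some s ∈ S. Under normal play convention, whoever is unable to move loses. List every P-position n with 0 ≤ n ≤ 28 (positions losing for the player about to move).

0, 3, 6, 9, 12, 15, 18, 21, 24, 27

G(0) = 0
G(1) = mex{0} = 1
G(2) = mex{1,0} = 2
G(3) = mex{2,1} = 0
G(4) = mex{0,2,0} = 1
G(5) = mex{1,0,1,0} = 2
G(6) = mex{2,1,2,1} = 0
G(7) = mex{0,2,0,2} = 1
G(8) = mex{1,0,1,0} = 2
G(9) = mex{2,1,2,1} = 0
G(10) = mex{0,2,0,2} = 1
G(11) = mex{1,0,1,0} = 2
G(12) = mex{2,1,2,1} = 0
G(13) = mex{0,2,0,2} = 1
G(14) = mex{1,0,1,0} = 2
G(15) = mex{2,1,2,1} = 0
G(16) = mex{0,2,0,2} = 1
G(17) = mex{1,0,1,0} = 2
G(18) = mex{2,1,2,1} = 0
G(19) = mex{0,2,0,2} = 1
G(20) = mex{1,0,1,0} = 2
G(21) = mex{2,1,2,1} = 0
G(22) = mex{0,2,0,2} = 1
G(23) = mex{1,0,1,0} = 2
G(24) = mex{2,1,2,1} = 0
G(25) = mex{0,2,0,2} = 1
G(26) = mex{1,0,1,0} = 2
G(27) = mex{2,1,2,1} = 0
G(28) = mex{0,2,0,2} = 1
P-positions are exactly the n with G(n) = 0.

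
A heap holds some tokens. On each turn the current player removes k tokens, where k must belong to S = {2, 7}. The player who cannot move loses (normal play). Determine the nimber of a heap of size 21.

1

G(0) = 0
G(1) = mex{} = 0
G(2) = mex{0} = 1
G(3) = mex{0} = 1
G(4) = mex{1} = 0
G(5) = mex{1} = 0
G(6) = mex{0} = 1
G(7) = mex{0,0} = 1
G(8) = mex{1,0} = 2
G(9) = mex{1,1} = 0
G(10) = mex{2,1} = 0
G(11) = mex{0,0} = 1
G(12) = mex{0,0} = 1
G(13) = mex{1,1} = 0
G(14) = mex{1,1} = 0
G(15) = mex{0,2} = 1
G(16) = mex{0,0} = 1
G(17) = mex{1,0} = 2
G(18) = mex{1,1} = 0
G(19) = mex{2,1} = 0
G(20) = mex{0,0} = 1
G(21) = mex{0,0} = 1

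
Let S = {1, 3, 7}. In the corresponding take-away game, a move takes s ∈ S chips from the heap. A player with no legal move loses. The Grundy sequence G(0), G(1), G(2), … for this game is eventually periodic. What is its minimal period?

G(0) = 0
G(1) = mex{0} = 1
G(2) = mex{1} = 0
G(3) = mex{0,0} = 1
G(4) = mex{1,1} = 0
G(5) = mex{0,0} = 1
G(6) = mex{1,1} = 0
G(7) = mex{0,0,0} = 1
G(8) = mex{1,1,1} = 0
G(9) = mex{0,0,0} = 1
G(10) = mex{1,1,1} = 0
G(11) = mex{0,0,0} = 1
G(12) = mex{1,1,1} = 0
G(13) = mex{0,0,0} = 1
G(14) = mex{1,1,1} = 0
G(n+2) = G(n) holds for n = 0,…,6 (a full window of length max(S) = 7), so the sequence is purely periodic with period 2.

2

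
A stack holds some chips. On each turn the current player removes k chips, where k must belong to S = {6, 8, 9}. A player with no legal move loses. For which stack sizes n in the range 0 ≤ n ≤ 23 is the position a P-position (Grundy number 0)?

0, 1, 2, 3, 4, 5, 15, 16, 17, 18, 19, 20

n :  0  1  2  3  4  5  6  7  8  9 10 11 12 13 14 15 16 17 18 19 20 21 22 23
G :  0  0  0  0  0  0  1  1  1  1  1  1  2  2  2  0  0  0  0  0  0  1  1  1
P-positions are exactly the n with G(n) = 0.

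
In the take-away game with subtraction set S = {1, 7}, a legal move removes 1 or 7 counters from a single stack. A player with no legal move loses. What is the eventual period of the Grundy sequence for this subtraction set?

2

G(0) = 0
G(1) = mex{0} = 1
G(2) = mex{1} = 0
G(3) = mex{0} = 1
G(4) = mex{1} = 0
G(5) = mex{0} = 1
G(6) = mex{1} = 0
G(7) = mex{0,0} = 1
G(8) = mex{1,1} = 0
G(9) = mex{0,0} = 1
G(10) = mex{1,1} = 0
G(11) = mex{0,0} = 1
G(12) = mex{1,1} = 0
G(13) = mex{0,0} = 1
G(14) = mex{1,1} = 0
G(n+2) = G(n) holds for n = 0,…,6 (a full window of length max(S) = 7), so the sequence is purely periodic with period 2.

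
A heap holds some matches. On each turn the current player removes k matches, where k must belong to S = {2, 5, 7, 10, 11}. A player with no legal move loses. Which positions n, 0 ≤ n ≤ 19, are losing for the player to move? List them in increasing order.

0, 1, 4, 13, 16, 17

G(0) = 0
G(1) = mex{} = 0
G(2) = mex{0} = 1
G(3) = mex{0} = 1
G(4) = mex{1} = 0
G(5) = mex{1,0} = 2
G(6) = mex{0,0} = 1
G(7) = mex{2,1,0} = 3
G(8) = mex{1,1,0} = 2
G(9) = mex{3,0,1} = 2
G(10) = mex{2,2,1,0} = 3
G(11) = mex{2,1,0,0,0} = 3
G(12) = mex{3,3,2,1,0} = 4
G(13) = mex{3,2,1,1,1} = 0
G(14) = mex{4,2,3,0,1} = 5
G(15) = mex{0,3,2,2,0} = 1
G(16) = mex{5,3,2,1,2} = 0
G(17) = mex{1,4,3,3,1} = 0
G(18) = mex{0,0,3,2,3} = 1
G(19) = mex{0,5,4,2,2} = 1
P-positions are exactly the n with G(n) = 0.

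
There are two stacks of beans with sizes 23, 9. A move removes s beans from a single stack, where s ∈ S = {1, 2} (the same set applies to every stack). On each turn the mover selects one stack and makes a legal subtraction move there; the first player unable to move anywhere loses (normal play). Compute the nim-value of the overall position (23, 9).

All stacks use S = {1, 2}:
n :  0  1  2  3  4  5  6  7  8  9 10 11 12 13 14 15 16 17 18 19 20 21 22 23
G :  0  1  2  0  1  2  0  1  2  0  1  2  0  1  2  0  1  2  0  1  2  0  1  2
Stack A: G(23) = 2.
Stack B: G(9) = 0.
Combined Grundy value = 2 ⊕ 0 = 2.

2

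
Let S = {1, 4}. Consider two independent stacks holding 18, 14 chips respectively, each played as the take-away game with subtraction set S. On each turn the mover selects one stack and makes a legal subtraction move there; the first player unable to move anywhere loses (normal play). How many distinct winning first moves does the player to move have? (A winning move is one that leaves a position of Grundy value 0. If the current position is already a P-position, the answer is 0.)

2

All stacks use S = {1, 4}:
n :  0  1  2  3  4  5  6  7  8  9 10 11 12 13 14 15 16 17 18
G :  0  1  0  1  2  0  1  0  1  2  0  1  0  1  2  0  1  0  1
Stack A: G(18) = 1.
Stack B: G(14) = 2.
Combined Grundy value = 1 ⊕ 2 = 3.
A winning move leaves total XOR = 0, i.e. changes one component's Grundy value g to g ⊕ X where X is the current total.
Stack A: need g' = 1⊕3 = 2. Options: 18−1→G=0, 18−4→G=2. Hits: 1.
Stack B: need g' = 2⊕3 = 1. Options: 14−1→G=1, 14−4→G=0. Hits: 1.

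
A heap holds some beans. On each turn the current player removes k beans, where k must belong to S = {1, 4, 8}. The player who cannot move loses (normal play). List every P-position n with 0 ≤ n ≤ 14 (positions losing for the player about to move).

0, 2, 5, 7, 12, 14

n :  0  1  2  3  4  5  6  7  8  9 10 11 12 13 14
G :  0  1  0  1  2  0  1  0  1  2  3  2  0  1  0
P-positions are exactly the n with G(n) = 0.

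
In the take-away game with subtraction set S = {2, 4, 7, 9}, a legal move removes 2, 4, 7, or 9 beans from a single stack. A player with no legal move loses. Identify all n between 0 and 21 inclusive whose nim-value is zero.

0, 1, 6, 11, 12, 17

n :  0  1  2  3  4  5  6  7  8  9 10 11 12 13 14 15 16 17 18 19 20 21
G :  0  0  1  1  2  2  0  3  1  4  2  0  0  1  1  2  2  0  3  1  4  2
P-positions are exactly the n with G(n) = 0.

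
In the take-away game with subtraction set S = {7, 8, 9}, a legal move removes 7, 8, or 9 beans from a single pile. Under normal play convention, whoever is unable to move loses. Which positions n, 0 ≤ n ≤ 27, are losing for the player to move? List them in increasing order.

0, 1, 2, 3, 4, 5, 6, 16, 17, 18, 19, 20, 21, 22

n :  0  1  2  3  4  5  6  7  8  9 10 11 12 13 14 15 16 17 18 19 20 21 22 23 24 25 26 27
G :  0  0  0  0  0  0  0  1  1  1  1  1  1  1  2  2  0  0  0  0  0  0  0  1  1  1  1  1
P-positions are exactly the n with G(n) = 0.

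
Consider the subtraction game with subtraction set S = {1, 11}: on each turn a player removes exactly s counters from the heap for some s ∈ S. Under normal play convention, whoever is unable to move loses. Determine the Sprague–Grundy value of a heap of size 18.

G(0) = 0
G(1) = mex{0} = 1
G(2) = mex{1} = 0
G(3) = mex{0} = 1
G(4) = mex{1} = 0
G(5) = mex{0} = 1
G(6) = mex{1} = 0
G(7) = mex{0} = 1
G(8) = mex{1} = 0
G(9) = mex{0} = 1
G(10) = mex{1} = 0
G(11) = mex{0,0} = 1
G(12) = mex{1,1} = 0
G(13) = mex{0,0} = 1
G(14) = mex{1,1} = 0
G(15) = mex{0,0} = 1
G(16) = mex{1,1} = 0
G(17) = mex{0,0} = 1
G(18) = mex{1,1} = 0

0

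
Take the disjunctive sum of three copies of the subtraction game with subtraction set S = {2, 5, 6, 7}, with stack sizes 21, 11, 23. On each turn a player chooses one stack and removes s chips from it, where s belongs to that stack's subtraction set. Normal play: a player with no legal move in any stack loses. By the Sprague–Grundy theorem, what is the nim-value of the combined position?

2

All stacks use S = {2, 5, 6, 7}:
n :  0  1  2  3  4  5  6  7  8  9 10 11 12 13 14 15 16 17 18 19 20 21 22 23
G :  0  0  1  1  0  2  1  3  2  2  3  3  0  0  1  1  0  2  1  3  2  2  3  3
Stack A: G(21) = 2.
Stack B: G(11) = 3.
Stack C: G(23) = 3.
Combined Grundy value = 2 ⊕ 3 ⊕ 3 = 2.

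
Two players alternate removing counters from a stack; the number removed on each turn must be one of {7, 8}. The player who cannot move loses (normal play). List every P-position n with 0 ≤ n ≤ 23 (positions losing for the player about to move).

n :  0  1  2  3  4  5  6  7  8  9 10 11 12 13 14 15 16 17 18 19 20 21 22 23
G :  0  0  0  0  0  0  0  1  1  1  1  1  1  1  2  0  0  0  0  0  0  0  1  1
P-positions are exactly the n with G(n) = 0.

0, 1, 2, 3, 4, 5, 6, 15, 16, 17, 18, 19, 20, 21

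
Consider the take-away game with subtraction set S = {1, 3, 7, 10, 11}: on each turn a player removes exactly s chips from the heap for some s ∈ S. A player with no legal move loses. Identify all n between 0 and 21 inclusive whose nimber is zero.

0, 2, 4, 6, 8, 20

n :  0  1  2  3  4  5  6  7  8  9 10 11 12 13 14 15 16 17 18 19 20 21
G :  0  1  0  1  0  1  0  1  0  1  2  3  2  3  2  3  2  3  2  3  0  1
P-positions are exactly the n with G(n) = 0.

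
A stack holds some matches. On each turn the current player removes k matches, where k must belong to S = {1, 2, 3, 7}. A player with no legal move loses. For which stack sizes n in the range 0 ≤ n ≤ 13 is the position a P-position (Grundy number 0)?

0, 4, 8, 12

n :  0  1  2  3  4  5  6  7  8  9 10 11 12 13
G :  0  1  2  3  0  1  2  3  0  1  2  3  0  1
P-positions are exactly the n with G(n) = 0.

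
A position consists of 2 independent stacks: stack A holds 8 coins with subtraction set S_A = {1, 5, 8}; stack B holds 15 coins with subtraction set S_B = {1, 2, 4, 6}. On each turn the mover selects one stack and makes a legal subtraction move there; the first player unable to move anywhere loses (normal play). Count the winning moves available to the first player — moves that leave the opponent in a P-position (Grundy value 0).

1

Stack A, S = {1, 5, 8}:
G(0) = 0
G(1) = mex{0} = 1
G(2) = mex{1} = 0
G(3) = mex{0} = 1
G(4) = mex{1} = 0
G(5) = mex{0,0} = 1
G(6) = mex{1,1} = 0
G(7) = mex{0,0} = 1
G(8) = mex{1,1,0} = 2
G_A(8) = 2.
Stack B, S = {1, 2, 4, 6}:
n :  0  1  2  3  4  5  6  7  8  9 10 11 12 13 14 15
G :  0  1  2  0  1  2  3  4  0  1  2  0  1  2  3  4
G_B(15) = 4.
Combined Grundy value = 2 ⊕ 4 = 6.
A winning move leaves total XOR = 0, i.e. changes one component's Grundy value g to g ⊕ X where X is the current total.
Stack A: need g' = 2⊕6 = 4. Options: 8−1→G=1, 8−5→G=1, 8−8→G=0. Hits: 0.
Stack B: need g' = 4⊕6 = 2. Options: 15−1→G=3, 15−2→G=2, 15−4→G=0, 15−6→G=1. Hits: 1.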